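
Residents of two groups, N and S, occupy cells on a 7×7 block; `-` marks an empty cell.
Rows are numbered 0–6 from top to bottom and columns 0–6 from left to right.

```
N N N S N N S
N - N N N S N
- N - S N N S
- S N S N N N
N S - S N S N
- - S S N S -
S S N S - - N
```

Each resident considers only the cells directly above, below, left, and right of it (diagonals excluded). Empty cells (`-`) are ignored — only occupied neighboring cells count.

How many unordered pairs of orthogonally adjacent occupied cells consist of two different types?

Scan each occupied cell's neighbors to the right and below so each pair is counted once.
From row 0: 6 unlike of 12 pairs (running 6/12).
From row 1: 5 unlike of 8 pairs (running 11/20).
From row 2: 4 unlike of 8 pairs (running 15/28).
From row 3: 4 unlike of 10 pairs (running 19/38).
From row 4: 4 unlike of 7 pairs (running 23/45).
From row 5: 3 unlike of 5 pairs (running 26/50).
From row 6: 2 unlike of 3 pairs (running 28/53).
Total adjacent occupied pairs: 53; unlike-type pairs: 28.

28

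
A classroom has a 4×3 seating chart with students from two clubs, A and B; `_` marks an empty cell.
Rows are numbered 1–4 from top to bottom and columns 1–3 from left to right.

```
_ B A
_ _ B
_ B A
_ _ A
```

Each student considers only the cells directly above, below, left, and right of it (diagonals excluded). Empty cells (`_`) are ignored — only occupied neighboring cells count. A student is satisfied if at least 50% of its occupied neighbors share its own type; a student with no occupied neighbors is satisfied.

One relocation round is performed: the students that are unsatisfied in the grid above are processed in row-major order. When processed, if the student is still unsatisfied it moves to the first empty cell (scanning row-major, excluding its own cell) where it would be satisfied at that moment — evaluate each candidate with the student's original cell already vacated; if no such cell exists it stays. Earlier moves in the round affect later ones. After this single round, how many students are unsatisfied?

Initially unsatisfied (in order): (1,2), (1,3), (2,3), (3,2), (3,3).
  (1,2) → (1,1).
  (1,3) → (4,1).
  (2,3) → (1,2).
  (3,2) → (1,3).
  (3,3): now satisfied by earlier moves; stays.
Resulting grid:
B B B
_ _ _
_ _ A
A _ A
All satisfied now.

0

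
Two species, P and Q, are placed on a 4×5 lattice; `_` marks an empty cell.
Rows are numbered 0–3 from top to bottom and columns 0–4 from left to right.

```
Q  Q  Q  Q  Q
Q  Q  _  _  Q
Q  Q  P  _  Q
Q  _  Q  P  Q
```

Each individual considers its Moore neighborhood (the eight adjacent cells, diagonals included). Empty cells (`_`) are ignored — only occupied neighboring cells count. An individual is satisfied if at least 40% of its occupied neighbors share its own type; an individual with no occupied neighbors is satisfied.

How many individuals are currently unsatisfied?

3

Row 0: (0,0)Q 3/3 satisfied · (0,1)Q 4/4 satisfied · (0,2)Q 3/3 satisfied · (0,3)Q 3/3 satisfied · (0,4)Q 2/2 satisfied
Row 1: (1,0)Q 5/5 satisfied · (1,1)Q 6/7 satisfied · (1,4)Q 3/3 satisfied
Row 2: (2,0)Q 4/4 satisfied · (2,1)Q 5/6 satisfied · (2,2)P 1/4 not · (2,4)Q 2/3 satisfied
Row 3: (3,0)Q 2/2 satisfied · (3,2)Q 1/3 not · (3,3)P 1/4 not · (3,4)Q 1/2 satisfied
Unsatisfied: (2,2), (3,2), (3,3) — 3 in total.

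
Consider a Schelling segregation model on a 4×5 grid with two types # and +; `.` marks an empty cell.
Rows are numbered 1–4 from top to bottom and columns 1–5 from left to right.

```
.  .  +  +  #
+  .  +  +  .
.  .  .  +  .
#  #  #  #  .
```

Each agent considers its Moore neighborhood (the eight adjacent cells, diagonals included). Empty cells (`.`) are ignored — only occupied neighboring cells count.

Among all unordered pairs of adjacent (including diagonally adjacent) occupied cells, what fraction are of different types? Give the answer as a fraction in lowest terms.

Scan each occupied cell's neighbors to the right and below (and the two forward diagonals) so each pair is counted once.
From row 1: 2 unlike of 7 pairs (running 2/7).
From row 2: 0 unlike of 3 pairs (running 2/10).
From row 3: 2 unlike of 2 pairs (running 4/12).
From row 4: 0 unlike of 3 pairs (running 4/15).
Total adjacent occupied pairs: 15; unlike-type pairs: 4.
4/15 is already in lowest terms.

4/15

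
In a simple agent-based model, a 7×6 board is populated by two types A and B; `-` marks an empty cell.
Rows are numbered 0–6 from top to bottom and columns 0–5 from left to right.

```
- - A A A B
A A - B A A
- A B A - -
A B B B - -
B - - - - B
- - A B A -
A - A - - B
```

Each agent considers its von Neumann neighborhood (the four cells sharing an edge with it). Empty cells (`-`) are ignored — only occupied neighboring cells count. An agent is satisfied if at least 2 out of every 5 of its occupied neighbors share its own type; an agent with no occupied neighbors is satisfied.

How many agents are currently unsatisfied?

10

Row 0: (0,2)A 1/1 satisfied · (0,3)A 2/3 satisfied · (0,4)A 2/3 satisfied · (0,5)B 0/2 not
Row 1: (1,0)A 1/1 satisfied · (1,1)A 2/2 satisfied · (1,3)B 0/3 not · (1,4)A 2/3 satisfied · (1,5)A 1/2 satisfied
Row 2: (2,1)A 1/3 not · (2,2)B 1/3 not · (2,3)A 0/3 not
Row 3: (3,0)A 0/2 not · (3,1)B 1/3 not · (3,2)B 3/3 satisfied · (3,3)B 1/2 satisfied
Row 4: (4,0)B 0/1 not · (4,5)B 0/0 satisfied
Row 5: (5,2)A 1/2 satisfied · (5,3)B 0/2 not · (5,4)A 0/1 not
Row 6: (6,0)A 0/0 satisfied · (6,2)A 1/1 satisfied · (6,5)B 0/0 satisfied
Unsatisfied: (0,5), (1,3), (2,1), (2,2), (2,3), (3,0), (3,1), (4,0), (5,3), (5,4) — 10 in total.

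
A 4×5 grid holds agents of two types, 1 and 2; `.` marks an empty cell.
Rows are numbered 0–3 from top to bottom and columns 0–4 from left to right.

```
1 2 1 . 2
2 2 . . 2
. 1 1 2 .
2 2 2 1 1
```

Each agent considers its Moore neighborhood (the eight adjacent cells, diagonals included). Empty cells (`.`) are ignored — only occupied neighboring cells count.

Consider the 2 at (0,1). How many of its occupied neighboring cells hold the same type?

2

Occupied neighbors of (0,1): (0,0)=1, (0,2)=1, (1,0)=2, (1,1)=2.
Same type (2): 2 of 4.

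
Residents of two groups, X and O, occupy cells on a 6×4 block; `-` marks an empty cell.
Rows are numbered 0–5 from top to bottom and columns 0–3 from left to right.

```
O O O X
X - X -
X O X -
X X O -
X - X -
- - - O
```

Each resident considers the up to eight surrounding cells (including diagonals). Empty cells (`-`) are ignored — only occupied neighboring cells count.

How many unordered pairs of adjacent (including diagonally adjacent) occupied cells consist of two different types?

Scan each occupied cell's neighbors to the right and below (and the two forward diagonals) so each pair is counted once.
From row 0: 5 unlike of 8 pairs (running 5/8).
From row 1: 2 unlike of 4 pairs (running 7/12).
From row 2: 5 unlike of 9 pairs (running 12/21).
From row 3: 2 unlike of 6 pairs (running 14/27).
From row 4: 1 unlike of 1 pairs (running 15/28).
Total adjacent occupied pairs: 28; unlike-type pairs: 15.

15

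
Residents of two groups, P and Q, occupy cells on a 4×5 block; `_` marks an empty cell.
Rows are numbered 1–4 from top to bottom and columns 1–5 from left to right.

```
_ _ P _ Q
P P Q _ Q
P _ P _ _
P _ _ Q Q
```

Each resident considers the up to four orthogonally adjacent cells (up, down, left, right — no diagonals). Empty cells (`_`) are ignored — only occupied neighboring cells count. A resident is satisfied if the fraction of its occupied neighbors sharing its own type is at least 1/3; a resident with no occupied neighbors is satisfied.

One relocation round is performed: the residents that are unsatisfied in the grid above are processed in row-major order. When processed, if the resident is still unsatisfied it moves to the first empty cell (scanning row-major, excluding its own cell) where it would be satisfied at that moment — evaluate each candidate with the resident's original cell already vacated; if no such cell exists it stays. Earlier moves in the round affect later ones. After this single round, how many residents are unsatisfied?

Initially unsatisfied (in order): (1,3), (2,3), (3,3).
  (1,3) → (1,1).
  (2,3) → (1,3).
  (3,3): now satisfied by earlier moves; stays.
Resulting grid:
P _ Q _ Q
P P _ _ Q
P _ P _ _
P _ _ Q Q
All satisfied now.

0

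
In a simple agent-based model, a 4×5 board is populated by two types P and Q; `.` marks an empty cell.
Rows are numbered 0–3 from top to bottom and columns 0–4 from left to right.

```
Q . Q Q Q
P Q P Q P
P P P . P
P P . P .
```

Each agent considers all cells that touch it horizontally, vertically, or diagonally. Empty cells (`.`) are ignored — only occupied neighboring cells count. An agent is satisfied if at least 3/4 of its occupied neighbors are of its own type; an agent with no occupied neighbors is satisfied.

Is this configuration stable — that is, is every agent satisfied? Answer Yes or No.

(0,0)Q 1/2 not
(0,2)Q 3/4 satisfied
(0,3)Q 3/5 not
(0,4)Q 2/3 not
(1,0)P 2/4 not
(1,1)Q 2/7 not
(1,2)P 2/6 not
(1,3)Q 3/7 not
(1,4)P 1/4 not
(2,0)P 4/5 satisfied
(2,1)P 6/7 satisfied
(2,2)P 4/6 not
(2,4)P 2/3 not
(3,0)P 3/3 satisfied
(3,1)P 4/4 satisfied
(3,3)P 2/2 satisfied
For instance (0,0) has only 1/2 same-type neighbors, below 3/4.

No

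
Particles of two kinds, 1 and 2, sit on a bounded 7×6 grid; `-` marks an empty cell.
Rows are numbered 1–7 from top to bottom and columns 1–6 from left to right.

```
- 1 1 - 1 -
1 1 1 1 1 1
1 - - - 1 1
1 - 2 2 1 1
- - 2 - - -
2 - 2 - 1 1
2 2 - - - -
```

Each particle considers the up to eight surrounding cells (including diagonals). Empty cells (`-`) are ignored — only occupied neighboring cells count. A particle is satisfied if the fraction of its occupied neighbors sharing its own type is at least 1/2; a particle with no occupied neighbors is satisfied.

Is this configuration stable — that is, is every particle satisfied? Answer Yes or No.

(1,2)1 4/4 ✓
(1,3)1 4/4 ✓
(1,5)1 3/3 ✓
(2,1)1 3/3 ✓
(2,2)1 5/5 ✓
(2,3)1 4/4 ✓
(2,4)1 5/5 ✓
(2,5)1 5/5 ✓
(2,6)1 4/4 ✓
(3,1)1 3/3 ✓
(3,5)1 6/7 ✓
(3,6)1 5/5 ✓
(4,1)1 1/1 ✓
(4,3)2 2/2 ✓
(4,4)2 2/4 ✓
(4,5)1 3/4 ✓
(4,6)1 3/3 ✓
(5,3)2 3/3 ✓
(6,1)2 2/2 ✓
(6,3)2 2/2 ✓
(6,5)1 1/1 ✓
(6,6)1 1/1 ✓
(7,1)2 2/2 ✓
(7,2)2 3/3 ✓
All meet the threshold, so the configuration is stable.

Yes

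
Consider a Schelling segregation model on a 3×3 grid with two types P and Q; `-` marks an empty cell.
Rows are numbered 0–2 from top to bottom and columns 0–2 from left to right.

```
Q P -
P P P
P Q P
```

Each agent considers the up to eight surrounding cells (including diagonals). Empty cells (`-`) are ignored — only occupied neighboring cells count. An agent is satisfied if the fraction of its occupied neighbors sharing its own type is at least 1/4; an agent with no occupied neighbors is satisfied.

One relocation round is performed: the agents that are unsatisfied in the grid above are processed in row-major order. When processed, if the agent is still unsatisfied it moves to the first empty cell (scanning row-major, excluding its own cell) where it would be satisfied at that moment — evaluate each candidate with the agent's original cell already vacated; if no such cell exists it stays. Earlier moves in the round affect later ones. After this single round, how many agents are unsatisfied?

2

Initially unsatisfied (in order): (0,0), (2,1).
  (0,0): no empty cell satisfies it; stays.
  (2,1): no empty cell satisfies it; stays.
Resulting grid:
Q P -
P P P
P Q P
Unsatisfied now: (0,0), (2,1).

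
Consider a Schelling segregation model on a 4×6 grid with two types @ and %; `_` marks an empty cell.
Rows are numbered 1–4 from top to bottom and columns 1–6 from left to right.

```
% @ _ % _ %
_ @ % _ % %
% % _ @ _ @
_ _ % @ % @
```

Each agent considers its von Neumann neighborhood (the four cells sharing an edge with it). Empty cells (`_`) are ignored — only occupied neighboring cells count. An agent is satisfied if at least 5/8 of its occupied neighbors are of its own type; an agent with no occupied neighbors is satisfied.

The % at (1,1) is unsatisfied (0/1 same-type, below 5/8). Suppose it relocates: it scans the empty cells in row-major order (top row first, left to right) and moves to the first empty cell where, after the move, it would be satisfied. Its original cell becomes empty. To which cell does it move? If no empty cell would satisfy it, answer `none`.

Vacating (1,1). Empty cells in order:
  (1,3): 2/3 same-type → satisfied — stop here.

(1,3)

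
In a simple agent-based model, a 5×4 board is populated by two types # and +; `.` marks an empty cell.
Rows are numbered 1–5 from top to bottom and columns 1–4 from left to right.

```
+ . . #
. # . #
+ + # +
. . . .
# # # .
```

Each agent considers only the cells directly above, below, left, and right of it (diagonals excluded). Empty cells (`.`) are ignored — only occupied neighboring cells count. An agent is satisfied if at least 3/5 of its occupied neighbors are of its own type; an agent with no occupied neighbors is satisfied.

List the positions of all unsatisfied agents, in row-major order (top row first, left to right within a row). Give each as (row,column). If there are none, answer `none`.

(1,1)+ 0/0 ✓
(1,4)# 1/1 ✓
(2,2)# 0/1 ✗
(2,4)# 1/2 ✗
(3,1)+ 1/1 ✓
(3,2)+ 1/3 ✗
(3,3)# 0/2 ✗
(3,4)+ 0/2 ✗
(5,1)# 1/1 ✓
(5,2)# 2/2 ✓
(5,3)# 1/1 ✓

(2,2), (2,4), (3,2), (3,3), (3,4)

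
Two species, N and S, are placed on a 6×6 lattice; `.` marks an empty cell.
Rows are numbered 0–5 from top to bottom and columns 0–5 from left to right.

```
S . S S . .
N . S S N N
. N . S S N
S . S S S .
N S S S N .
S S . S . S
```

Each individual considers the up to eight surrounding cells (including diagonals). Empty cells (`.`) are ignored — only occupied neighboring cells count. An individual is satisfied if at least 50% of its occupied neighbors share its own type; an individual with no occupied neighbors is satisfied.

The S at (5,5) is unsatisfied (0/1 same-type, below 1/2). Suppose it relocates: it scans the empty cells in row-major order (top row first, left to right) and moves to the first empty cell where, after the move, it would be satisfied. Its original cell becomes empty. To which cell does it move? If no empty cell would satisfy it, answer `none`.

Vacating (5,5). Empty cells in order:
  (0,1): 3/4 same-type → satisfied — stop here.

(0,1)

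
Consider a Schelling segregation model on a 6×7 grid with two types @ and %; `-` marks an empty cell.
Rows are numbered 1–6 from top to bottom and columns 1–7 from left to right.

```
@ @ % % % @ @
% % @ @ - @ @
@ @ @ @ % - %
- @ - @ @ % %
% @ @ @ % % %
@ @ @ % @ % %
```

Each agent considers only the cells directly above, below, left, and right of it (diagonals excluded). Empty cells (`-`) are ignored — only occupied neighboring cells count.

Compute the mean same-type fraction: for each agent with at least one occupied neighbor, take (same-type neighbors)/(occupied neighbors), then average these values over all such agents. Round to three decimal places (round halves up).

0.610

Row 1: (1,1)@ 1/2 · (1,2)@ 1/3 · (1,3)% 1/3 · (1,4)% 2/3 · (1,5)% 1/2 · (1,6)@ 2/3 · (1,7)@ 2/2
Row 2: (2,1)% 1/3 · (2,2)% 1/4 · (2,3)@ 2/4 · (2,4)@ 2/3 · (2,6)@ 2/2 · (2,7)@ 2/3
Row 3: (3,1)@ 1/2 · (3,2)@ 3/4 · (3,3)@ 3/3 · (3,4)@ 3/4 · (3,5)% 0/2 · (3,7)% 1/2
Row 4: (4,2)@ 2/2 · (4,4)@ 3/3 · (4,5)@ 1/4 · (4,6)% 2/3 · (4,7)% 3/3
Row 5: (5,1)% 0/2 · (5,2)@ 3/4 · (5,3)@ 3/3 · (5,4)@ 2/4 · (5,5)% 1/4 · (5,6)% 4/4 · (5,7)% 3/3
Row 6: (6,1)@ 1/2 · (6,2)@ 3/3 · (6,3)@ 2/3 · (6,4)% 0/3 · (6,5)@ 0/3 · (6,6)% 2/3 · (6,7)% 2/2
Sum over 38 agents: 1/2 + 1/3 + 1/3 + 2/3 + 1/2 + 2/3 + 2/2 + 1/3 + 1/4 + 2/4 + 2/3 + 2/2 + 2/3 + 1/2 + 3/4 + 3/3 + 3/4 + 0/2 + 1/2 + 2/2 + 3/3 + 1/4 + 2/3 + 3/3 + 0/2 + 3/4 + 3/3 + 2/4 + 1/4 + 4/4 + 3/3 + 1/2 + 3/3 + 2/3 + 0/3 + 0/3 + 2/3 + 2/2 = 139/6; mean = 139/6 ÷ 38 = 139/228 = 0.609649… → 0.610.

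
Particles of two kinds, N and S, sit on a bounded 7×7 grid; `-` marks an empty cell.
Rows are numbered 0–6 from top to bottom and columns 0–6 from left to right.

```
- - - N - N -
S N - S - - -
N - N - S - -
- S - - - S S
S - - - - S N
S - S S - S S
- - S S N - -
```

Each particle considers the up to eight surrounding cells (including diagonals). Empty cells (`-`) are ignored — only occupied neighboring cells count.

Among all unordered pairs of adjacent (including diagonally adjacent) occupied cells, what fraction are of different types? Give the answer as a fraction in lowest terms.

7/16

Scan each occupied cell's neighbors to the right and below (and the two forward diagonals) so each pair is counted once.
From row 0: 1 unlike of 1 pairs (running 1/1).
From row 1: 3 unlike of 6 pairs (running 4/7).
From row 2: 2 unlike of 3 pairs (running 6/10).
From row 3: 2 unlike of 6 pairs (running 8/16).
From row 4: 3 unlike of 6 pairs (running 11/22).
From row 5: 2 unlike of 8 pairs (running 13/30).
From row 6: 1 unlike of 2 pairs (running 14/32).
Total adjacent occupied pairs: 32; unlike-type pairs: 14.
14/32 reduces to 7/16.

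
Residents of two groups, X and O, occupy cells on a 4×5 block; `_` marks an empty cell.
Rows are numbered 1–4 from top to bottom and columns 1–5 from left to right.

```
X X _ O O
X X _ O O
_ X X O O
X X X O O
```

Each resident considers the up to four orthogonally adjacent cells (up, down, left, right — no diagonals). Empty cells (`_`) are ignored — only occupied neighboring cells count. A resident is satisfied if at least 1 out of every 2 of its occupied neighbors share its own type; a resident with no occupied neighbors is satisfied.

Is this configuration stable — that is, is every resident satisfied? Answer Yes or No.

(1,1)X 2/2 ok
(1,2)X 2/2 ok
(1,4)O 2/2 ok
(1,5)O 2/2 ok
(2,1)X 2/2 ok
(2,2)X 3/3 ok
(2,4)O 3/3 ok
(2,5)O 3/3 ok
(3,2)X 3/3 ok
(3,3)X 2/3 ok
(3,4)O 3/4 ok
(3,5)O 3/3 ok
(4,1)X 1/1 ok
(4,2)X 3/3 ok
(4,3)X 2/3 ok
(4,4)O 2/3 ok
(4,5)O 2/2 ok
All meet the threshold, so the configuration is stable.

Yes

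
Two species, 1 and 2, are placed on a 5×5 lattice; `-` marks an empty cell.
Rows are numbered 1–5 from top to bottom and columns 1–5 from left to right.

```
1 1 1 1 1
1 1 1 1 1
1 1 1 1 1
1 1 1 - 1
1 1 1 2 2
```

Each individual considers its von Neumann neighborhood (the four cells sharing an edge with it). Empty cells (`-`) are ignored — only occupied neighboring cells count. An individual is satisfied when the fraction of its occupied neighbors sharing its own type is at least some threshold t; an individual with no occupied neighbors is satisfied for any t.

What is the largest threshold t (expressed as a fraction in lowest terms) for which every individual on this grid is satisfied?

1/2

Row 1: (1,1)1 2/2 · (1,2)1 3/3 · (1,3)1 3/3 · (1,4)1 3/3 · (1,5)1 2/2
Row 2: (2,1)1 3/3 · (2,2)1 4/4 · (2,3)1 4/4 · (2,4)1 4/4 · (2,5)1 3/3
Row 3: (3,1)1 3/3 · (3,2)1 4/4 · (3,3)1 4/4 · (3,4)1 3/3 · (3,5)1 3/3
Row 4: (4,1)1 3/3 · (4,2)1 4/4 · (4,3)1 3/3 · (4,5)1 1/2
Row 5: (5,1)1 2/2 · (5,2)1 3/3 · (5,3)1 2/3 · (5,4)2 1/2 · (5,5)2 1/2
The smallest same-type fraction is 1/2 at (4,5), which reduces to 1/2. Any threshold above that leaves this individual unsatisfied.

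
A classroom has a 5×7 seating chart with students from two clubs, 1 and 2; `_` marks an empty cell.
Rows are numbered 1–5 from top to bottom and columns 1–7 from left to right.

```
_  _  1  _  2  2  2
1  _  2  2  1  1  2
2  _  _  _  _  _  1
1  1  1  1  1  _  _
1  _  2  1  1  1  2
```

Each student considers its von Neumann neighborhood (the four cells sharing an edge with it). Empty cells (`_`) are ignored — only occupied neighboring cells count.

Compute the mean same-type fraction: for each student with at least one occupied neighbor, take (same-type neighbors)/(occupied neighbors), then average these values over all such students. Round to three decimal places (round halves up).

Row 1: (1,3)1 0/1 · (1,5)2 1/2 · (1,6)2 2/3 · (1,7)2 2/2
Row 2: (2,1)1 0/1 · (2,3)2 1/2 · (2,4)2 1/2 · (2,5)1 1/3 · (2,6)1 1/3 · (2,7)2 1/3
Row 3: (3,1)2 0/2 · (3,7)1 0/1
Row 4: (4,1)1 2/3 · (4,2)1 2/2 · (4,3)1 2/3 · (4,4)1 3/3 · (4,5)1 2/2
Row 5: (5,1)1 1/1 · (5,3)2 0/2 · (5,4)1 2/3 · (5,5)1 3/3 · (5,6)1 1/2 · (5,7)2 0/1
Sum over 23 students: 0/1 + 1/2 + 2/3 + 2/2 + 0/1 + 1/2 + 1/2 + 1/3 + 1/3 + 1/3 + 0/2 + 0/1 + 2/3 + 2/2 + 2/3 + 3/3 + 2/2 + 1/1 + 0/2 + 2/3 + 3/3 + 1/2 + 0/1 = 35/3; mean = 35/3 ÷ 23 = 35/69 = 0.507246… → 0.507.

0.507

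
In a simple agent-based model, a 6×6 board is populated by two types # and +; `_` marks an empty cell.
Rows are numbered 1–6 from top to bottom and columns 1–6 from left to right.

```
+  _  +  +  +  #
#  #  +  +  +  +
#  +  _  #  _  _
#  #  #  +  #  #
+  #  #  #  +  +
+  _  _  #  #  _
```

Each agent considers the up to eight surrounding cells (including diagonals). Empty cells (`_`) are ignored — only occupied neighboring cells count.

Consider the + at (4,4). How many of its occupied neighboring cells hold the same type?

Occupied neighbors of (4,4): (3,4)=#, (4,3)=#, (4,5)=#, (5,3)=#, (5,4)=#, (5,5)=+.
Same type (+): 1 of 6.

1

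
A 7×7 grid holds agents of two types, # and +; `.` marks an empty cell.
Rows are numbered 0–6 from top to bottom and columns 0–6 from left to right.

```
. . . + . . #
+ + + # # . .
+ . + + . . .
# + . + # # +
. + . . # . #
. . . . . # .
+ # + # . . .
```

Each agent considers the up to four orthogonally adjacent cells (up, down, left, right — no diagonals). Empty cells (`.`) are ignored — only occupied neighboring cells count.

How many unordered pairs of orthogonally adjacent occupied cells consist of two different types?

Scan each occupied cell's neighbors to the right and below so each pair is counted once.
Row 0: +(0,3)–#(1,3)≠  → 1/1 unlike.
Row 1: +(1,0)–+(1,1)= +(1,0)–+(2,0)= +(1,1)–+(1,2)= +(1,2)–#(1,3)≠ +(1,2)–+(2,2)= #(1,3)–#(1,4)= #(1,3)–+(2,3)≠  → 2/7 unlike.
Row 2: +(2,0)–#(3,0)≠ +(2,2)–+(2,3)= +(2,3)–+(3,3)=  → 1/3 unlike.
Row 3: #(3,0)–+(3,1)≠ +(3,1)–+(4,1)= +(3,3)–#(3,4)≠ #(3,4)–#(3,5)= #(3,4)–#(4,4)= #(3,5)–+(3,6)≠ +(3,6)–#(4,6)≠  → 4/7 unlike.
Row 6: +(6,0)–#(6,1)≠ #(6,1)–+(6,2)≠ +(6,2)–#(6,3)≠  → 3/3 unlike.
Total adjacent occupied pairs: 21; unlike-type pairs: 11.

11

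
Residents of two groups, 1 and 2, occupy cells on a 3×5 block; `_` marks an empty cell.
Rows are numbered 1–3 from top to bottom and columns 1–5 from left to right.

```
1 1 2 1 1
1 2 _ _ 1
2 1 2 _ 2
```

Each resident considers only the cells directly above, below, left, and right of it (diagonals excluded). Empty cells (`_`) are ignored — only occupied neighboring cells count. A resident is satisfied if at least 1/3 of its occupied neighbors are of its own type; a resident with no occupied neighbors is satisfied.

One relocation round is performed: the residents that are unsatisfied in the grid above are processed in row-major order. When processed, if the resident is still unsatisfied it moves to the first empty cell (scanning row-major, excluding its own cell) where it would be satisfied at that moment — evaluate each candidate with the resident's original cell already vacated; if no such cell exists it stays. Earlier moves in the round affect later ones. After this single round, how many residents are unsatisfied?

Initially unsatisfied (in order): (1,3), (2,2), (3,1), (3,2), (3,3), (3,5).
  (1,3) → (2,3).
  (2,2) → (1,3).
  (3,1) → (2,4).
  (3,2) → (2,2).
  (3,3): now satisfied by earlier moves; stays.
  (3,5) → (3,2).
Resulting grid:
1 1 2 1 1
1 1 2 2 1
_ 2 2 _ _
All satisfied now.

0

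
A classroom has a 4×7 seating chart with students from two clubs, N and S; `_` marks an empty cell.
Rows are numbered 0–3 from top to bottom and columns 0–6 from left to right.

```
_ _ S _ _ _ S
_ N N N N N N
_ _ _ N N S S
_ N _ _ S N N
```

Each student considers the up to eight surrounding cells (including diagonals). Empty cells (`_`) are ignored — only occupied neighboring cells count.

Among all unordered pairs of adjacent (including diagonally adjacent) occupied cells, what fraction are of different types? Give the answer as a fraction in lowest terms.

9/17

Scan each occupied cell's neighbors to the right and below (and the two forward diagonals) so each pair is counted once.
Row 0: S(0,2)–N(1,2)≠ S(0,2)–N(1,3)≠ S(0,2)–N(1,1)≠ S(0,6)–N(1,6)≠ S(0,6)–N(1,5)≠  → 5/5 unlike.
Row 1: N(1,1)–N(1,2)= N(1,2)–N(1,3)= N(1,2)–N(2,3)= N(1,3)–N(1,4)= N(1,3)–N(2,3)= N(1,3)–N(2,4)= N(1,4)–N(1,5)= N(1,4)–N(2,4)= N(1,4)–S(2,5)≠ N(1,4)–N(2,3)= N(1,5)–N(1,6)= N(1,5)–S(2,5)≠ N(1,5)–S(2,6)≠ N(1,5)–N(2,4)= N(1,6)–S(2,6)≠ N(1,6)–S(2,5)≠  → 5/16 unlike.
Row 2: N(2,3)–N(2,4)= N(2,3)–S(3,4)≠ N(2,4)–S(2,5)≠ N(2,4)–S(3,4)≠ N(2,4)–N(3,5)= S(2,5)–S(2,6)= S(2,5)–N(3,5)≠ S(2,5)–N(3,6)≠ S(2,5)–S(3,4)= S(2,6)–N(3,6)≠ S(2,6)–N(3,5)≠  → 7/11 unlike.
Row 3: S(3,4)–N(3,5)≠ N(3,5)–N(3,6)=  → 1/2 unlike.
Total adjacent occupied pairs: 34; unlike-type pairs: 18.
18/34 reduces to 9/17.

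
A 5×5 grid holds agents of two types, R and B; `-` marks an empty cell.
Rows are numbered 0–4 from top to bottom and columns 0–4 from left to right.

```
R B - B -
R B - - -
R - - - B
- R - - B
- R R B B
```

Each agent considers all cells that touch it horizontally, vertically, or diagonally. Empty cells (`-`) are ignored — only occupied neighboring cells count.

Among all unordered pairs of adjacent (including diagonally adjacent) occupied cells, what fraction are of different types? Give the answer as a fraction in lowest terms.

Scan each occupied cell's neighbors to the right and below (and the two forward diagonals) so each pair is counted once.
From row 0: 3 unlike of 5 pairs (running 3/5).
From row 1: 2 unlike of 3 pairs (running 5/8).
From row 2: 0 unlike of 2 pairs (running 5/10).
From row 3: 0 unlike of 4 pairs (running 5/14).
From row 4: 1 unlike of 3 pairs (running 6/17).
Total adjacent occupied pairs: 17; unlike-type pairs: 6.
6/17 is already in lowest terms.

6/17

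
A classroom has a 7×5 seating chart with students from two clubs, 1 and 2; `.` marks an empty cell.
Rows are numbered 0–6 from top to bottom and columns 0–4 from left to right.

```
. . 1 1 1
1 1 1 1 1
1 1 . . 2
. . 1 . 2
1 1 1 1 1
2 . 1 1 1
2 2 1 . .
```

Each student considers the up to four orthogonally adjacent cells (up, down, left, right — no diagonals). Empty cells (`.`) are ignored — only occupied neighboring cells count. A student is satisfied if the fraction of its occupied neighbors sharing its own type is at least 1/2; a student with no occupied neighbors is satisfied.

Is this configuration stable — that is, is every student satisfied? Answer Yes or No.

Yes

Row 0: (0,2)1 2/2 ✓ · (0,3)1 3/3 ✓ · (0,4)1 2/2 ✓
Row 1: (1,0)1 2/2 ✓ · (1,1)1 3/3 ✓ · (1,2)1 3/3 ✓ · (1,3)1 3/3 ✓ · (1,4)1 2/3 ✓
Row 2: (2,0)1 2/2 ✓ · (2,1)1 2/2 ✓ · (2,4)2 1/2 ✓
Row 3: (3,2)1 1/1 ✓ · (3,4)2 1/2 ✓
Row 4: (4,0)1 1/2 ✓ · (4,1)1 2/2 ✓ · (4,2)1 4/4 ✓ · (4,3)1 3/3 ✓ · (4,4)1 2/3 ✓
Row 5: (5,0)2 1/2 ✓ · (5,2)1 3/3 ✓ · (5,3)1 3/3 ✓ · (5,4)1 2/2 ✓
Row 6: (6,0)2 2/2 ✓ · (6,1)2 1/2 ✓ · (6,2)1 1/2 ✓
All meet the threshold, so the configuration is stable.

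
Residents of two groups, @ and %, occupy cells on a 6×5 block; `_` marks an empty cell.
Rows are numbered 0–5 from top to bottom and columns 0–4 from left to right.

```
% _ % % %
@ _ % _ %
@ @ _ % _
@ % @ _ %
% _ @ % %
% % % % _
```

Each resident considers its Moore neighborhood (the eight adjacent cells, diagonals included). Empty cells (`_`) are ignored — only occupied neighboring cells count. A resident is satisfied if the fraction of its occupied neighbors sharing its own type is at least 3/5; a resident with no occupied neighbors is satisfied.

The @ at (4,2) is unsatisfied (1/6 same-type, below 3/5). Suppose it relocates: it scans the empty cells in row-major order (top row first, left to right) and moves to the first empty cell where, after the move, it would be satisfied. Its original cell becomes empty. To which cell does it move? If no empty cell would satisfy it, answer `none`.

none

Vacating (4,2). Empty cells in order:
  (0,1): 1/4 same-type → still unsatisfied.
  (1,1): 3/6 same-type → still unsatisfied.
  (1,3): 0/6 same-type → still unsatisfied.
  (2,2): 2/5 same-type → still unsatisfied.
  (2,4): 0/3 same-type → still unsatisfied.
  (3,3): 1/5 same-type → still unsatisfied.
  (4,1): 2/7 same-type → still unsatisfied.
  (5,4): 0/3 same-type → still unsatisfied.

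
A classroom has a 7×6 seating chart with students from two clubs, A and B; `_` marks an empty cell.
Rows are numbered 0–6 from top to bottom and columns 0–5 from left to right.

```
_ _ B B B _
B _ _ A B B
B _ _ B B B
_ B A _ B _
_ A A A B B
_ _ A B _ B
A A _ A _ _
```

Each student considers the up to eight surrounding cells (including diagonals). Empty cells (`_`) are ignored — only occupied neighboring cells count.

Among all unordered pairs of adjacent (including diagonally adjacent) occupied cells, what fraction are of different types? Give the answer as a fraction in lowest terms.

Scan each occupied cell's neighbors to the right and below (and the two forward diagonals) so each pair is counted once.
From row 0: 3 unlike of 8 pairs (running 3/8).
From row 1: 3 unlike of 10 pairs (running 6/18).
From row 2: 1 unlike of 7 pairs (running 7/25).
From row 3: 4 unlike of 9 pairs (running 11/34).
From row 4: 3 unlike of 12 pairs (running 14/46).
From row 5: 2 unlike of 4 pairs (running 16/50).
From row 6: 0 unlike of 1 pairs (running 16/51).
Total adjacent occupied pairs: 51; unlike-type pairs: 16.
16/51 is already in lowest terms.

16/51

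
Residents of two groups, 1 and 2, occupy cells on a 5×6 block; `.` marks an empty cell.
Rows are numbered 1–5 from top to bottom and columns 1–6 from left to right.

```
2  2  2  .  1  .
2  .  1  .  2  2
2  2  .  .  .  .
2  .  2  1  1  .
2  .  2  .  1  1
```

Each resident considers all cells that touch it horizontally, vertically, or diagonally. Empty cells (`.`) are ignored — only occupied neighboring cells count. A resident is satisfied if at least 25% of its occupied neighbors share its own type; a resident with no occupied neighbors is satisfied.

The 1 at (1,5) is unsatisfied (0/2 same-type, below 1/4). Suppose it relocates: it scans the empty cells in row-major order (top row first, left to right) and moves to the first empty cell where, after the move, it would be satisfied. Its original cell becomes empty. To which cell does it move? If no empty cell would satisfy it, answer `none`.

Vacating (1,5). Empty cells in order:
  (1,4): 1/3 same-type → satisfied — stop here.

(1,4)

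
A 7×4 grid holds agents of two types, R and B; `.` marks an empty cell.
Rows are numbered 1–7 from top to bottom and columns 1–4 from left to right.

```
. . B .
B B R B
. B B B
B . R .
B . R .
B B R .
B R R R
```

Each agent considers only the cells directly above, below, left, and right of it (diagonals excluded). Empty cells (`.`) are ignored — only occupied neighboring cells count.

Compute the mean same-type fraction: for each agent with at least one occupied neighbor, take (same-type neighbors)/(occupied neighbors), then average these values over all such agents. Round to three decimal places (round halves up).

(1,3)B 0/1
(2,1)B 1/1
(2,2)B 2/3
(2,3)R 0/4
(2,4)B 1/2
(3,2)B 2/2
(3,3)B 2/4
(3,4)B 2/2
(4,1)B 1/1
(4,3)R 1/2
(5,1)B 2/2
(5,3)R 2/2
(6,1)B 3/3
(6,2)B 1/3
(6,3)R 2/3
(7,1)B 1/2
(7,2)R 1/3
(7,3)R 3/3
(7,4)R 1/1
Sum over 19 agents: 0/1 + 1/1 + 2/3 + 0/4 + 1/2 + 2/2 + 2/4 + 2/2 + 1/1 + 1/2 + 2/2 + 2/2 + 3/3 + 1/3 + 2/3 + 1/2 + 1/3 + 3/3 + 1/1 = 13; mean = 13 ÷ 19 = 13/19 = 0.684210… → 0.684.

0.684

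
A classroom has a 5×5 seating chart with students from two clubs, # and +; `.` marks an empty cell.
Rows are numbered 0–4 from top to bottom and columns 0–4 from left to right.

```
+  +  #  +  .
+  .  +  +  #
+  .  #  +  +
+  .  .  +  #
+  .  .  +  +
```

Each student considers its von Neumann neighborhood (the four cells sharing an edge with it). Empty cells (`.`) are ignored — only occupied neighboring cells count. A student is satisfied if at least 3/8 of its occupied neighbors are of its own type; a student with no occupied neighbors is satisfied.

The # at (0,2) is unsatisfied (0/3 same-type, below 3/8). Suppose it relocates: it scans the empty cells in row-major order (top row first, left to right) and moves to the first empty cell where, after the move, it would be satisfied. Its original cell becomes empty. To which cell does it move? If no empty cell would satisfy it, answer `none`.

Vacating (0,2). Empty cells in order:
  (0,4): 1/2 same-type → satisfied — stop here.

(0,4)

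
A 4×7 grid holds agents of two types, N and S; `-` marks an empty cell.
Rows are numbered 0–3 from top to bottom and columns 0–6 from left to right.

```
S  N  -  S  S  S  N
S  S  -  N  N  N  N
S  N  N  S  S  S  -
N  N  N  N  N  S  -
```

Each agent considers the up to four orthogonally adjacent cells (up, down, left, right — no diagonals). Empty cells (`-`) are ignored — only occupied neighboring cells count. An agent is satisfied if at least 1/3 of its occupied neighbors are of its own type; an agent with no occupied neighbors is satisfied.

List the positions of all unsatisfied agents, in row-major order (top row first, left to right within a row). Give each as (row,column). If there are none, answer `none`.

(0,1), (2,3)

(0,0)S 1/2 ok
(0,1)N 0/2 unhappy
(0,3)S 1/2 ok
(0,4)S 2/3 ok
(0,5)S 1/3 ok
(0,6)N 1/2 ok
(1,0)S 3/3 ok
(1,1)S 1/3 ok
(1,3)N 1/3 ok
(1,4)N 2/4 ok
(1,5)N 2/4 ok
(1,6)N 2/2 ok
(2,0)S 1/3 ok
(2,1)N 2/4 ok
(2,2)N 2/3 ok
(2,3)S 1/4 unhappy
(2,4)S 2/4 ok
(2,5)S 2/3 ok
(3,0)N 1/2 ok
(3,1)N 3/3 ok
(3,2)N 3/3 ok
(3,3)N 2/3 ok
(3,4)N 1/3 ok
(3,5)S 1/2 ok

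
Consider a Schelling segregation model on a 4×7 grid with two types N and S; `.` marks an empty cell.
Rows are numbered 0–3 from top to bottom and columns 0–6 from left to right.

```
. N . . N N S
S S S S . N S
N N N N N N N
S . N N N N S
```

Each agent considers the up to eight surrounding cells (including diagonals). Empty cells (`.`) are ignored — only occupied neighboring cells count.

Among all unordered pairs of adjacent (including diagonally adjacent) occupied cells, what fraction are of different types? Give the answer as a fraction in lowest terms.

26/57

Scan each occupied cell's neighbors to the right and below (and the two forward diagonals) so each pair is counted once.
Row 0: N(0,1)–S(1,1)≠ N(0,1)–S(1,2)≠ N(0,1)–S(1,0)≠ N(0,4)–N(0,5)= N(0,4)–N(1,5)= N(0,4)–S(1,3)≠ N(0,5)–S(0,6)≠ N(0,5)–N(1,5)= N(0,5)–S(1,6)≠ S(0,6)–S(1,6)= S(0,6)–N(1,5)≠  → 7/11 unlike.
Row 1: S(1,0)–S(1,1)= S(1,0)–N(2,0)≠ S(1,0)–N(2,1)≠ S(1,1)–S(1,2)= S(1,1)–N(2,1)≠ S(1,1)–N(2,2)≠ S(1,1)–N(2,0)≠ S(1,2)–S(1,3)= S(1,2)–N(2,2)≠ S(1,2)–N(2,3)≠ S(1,2)–N(2,1)≠ S(1,3)–N(2,3)≠ S(1,3)–N(2,4)≠ S(1,3)–N(2,2)≠ N(1,5)–S(1,6)≠ N(1,5)–N(2,5)= N(1,5)–N(2,6)= N(1,5)–N(2,4)= S(1,6)–N(2,6)≠ S(1,6)–N(2,5)≠  → 14/20 unlike.
Row 2: N(2,0)–N(2,1)= N(2,0)–S(3,0)≠ N(2,1)–N(2,2)= N(2,1)–N(3,2)= N(2,1)–S(3,0)≠ N(2,2)–N(2,3)= N(2,2)–N(3,2)= N(2,2)–N(3,3)= N(2,3)–N(2,4)= N(2,3)–N(3,3)= N(2,3)–N(3,4)= N(2,3)–N(3,2)= N(2,4)–N(2,5)= N(2,4)–N(3,4)= N(2,4)–N(3,5)= N(2,4)–N(3,3)= N(2,5)–N(2,6)= N(2,5)–N(3,5)= N(2,5)–S(3,6)≠ N(2,5)–N(3,4)= N(2,6)–S(3,6)≠ N(2,6)–N(3,5)=  → 4/22 unlike.
Row 3: N(3,2)–N(3,3)= N(3,3)–N(3,4)= N(3,4)–N(3,5)= N(3,5)–S(3,6)≠  → 1/4 unlike.
Total adjacent occupied pairs: 57; unlike-type pairs: 26.
26/57 is already in lowest terms.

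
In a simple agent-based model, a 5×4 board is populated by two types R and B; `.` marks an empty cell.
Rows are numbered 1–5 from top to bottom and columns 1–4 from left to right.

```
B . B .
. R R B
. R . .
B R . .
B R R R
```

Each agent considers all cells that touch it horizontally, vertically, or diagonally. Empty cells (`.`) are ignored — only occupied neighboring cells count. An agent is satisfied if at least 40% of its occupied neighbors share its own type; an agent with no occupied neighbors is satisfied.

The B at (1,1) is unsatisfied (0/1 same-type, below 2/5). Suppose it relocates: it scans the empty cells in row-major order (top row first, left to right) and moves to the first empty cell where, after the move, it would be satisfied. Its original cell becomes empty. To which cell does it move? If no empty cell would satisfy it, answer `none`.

(1,4)

Vacating (1,1). Empty cells in order:
  (1,2): 1/3 same-type → still unsatisfied.
  (1,4): 2/3 same-type → satisfied — stop here.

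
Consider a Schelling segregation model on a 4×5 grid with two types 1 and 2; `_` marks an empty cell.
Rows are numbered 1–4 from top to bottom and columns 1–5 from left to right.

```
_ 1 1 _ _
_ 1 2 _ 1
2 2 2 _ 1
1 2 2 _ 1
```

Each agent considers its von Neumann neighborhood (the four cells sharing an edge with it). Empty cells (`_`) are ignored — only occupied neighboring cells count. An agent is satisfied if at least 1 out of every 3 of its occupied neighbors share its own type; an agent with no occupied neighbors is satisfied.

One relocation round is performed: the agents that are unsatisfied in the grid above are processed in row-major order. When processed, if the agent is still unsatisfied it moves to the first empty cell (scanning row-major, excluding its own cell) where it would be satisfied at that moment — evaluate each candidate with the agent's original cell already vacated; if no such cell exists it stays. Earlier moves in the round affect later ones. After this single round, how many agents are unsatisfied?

Initially unsatisfied (in order): (4,1).
  (4,1) → (1,1).
Resulting grid:
1 1 1 _ _
_ 1 2 _ 1
2 2 2 _ 1
_ 2 2 _ 1
All satisfied now.

0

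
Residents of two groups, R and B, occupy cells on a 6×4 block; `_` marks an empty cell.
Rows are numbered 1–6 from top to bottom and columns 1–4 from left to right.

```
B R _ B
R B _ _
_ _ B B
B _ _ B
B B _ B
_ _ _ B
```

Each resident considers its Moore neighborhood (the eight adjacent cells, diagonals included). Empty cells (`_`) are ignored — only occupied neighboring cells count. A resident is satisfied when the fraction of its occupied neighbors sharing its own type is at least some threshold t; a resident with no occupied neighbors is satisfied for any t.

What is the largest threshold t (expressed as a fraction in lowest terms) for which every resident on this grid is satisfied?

(1,1)B 1/3
(1,2)R 1/3
(1,4)B — no occupied neighbors
(2,1)R 1/3
(2,2)B 2/4
(3,3)B 3/3
(3,4)B 2/2
(4,1)B 2/2
(4,4)B 3/3
(5,1)B 2/2
(5,2)B 2/2
(5,4)B 2/2
(6,4)B 1/1
The smallest same-type fraction is 1/3 at (1,1), which reduces to 1/3. Any threshold above that leaves this resident unsatisfied.

1/3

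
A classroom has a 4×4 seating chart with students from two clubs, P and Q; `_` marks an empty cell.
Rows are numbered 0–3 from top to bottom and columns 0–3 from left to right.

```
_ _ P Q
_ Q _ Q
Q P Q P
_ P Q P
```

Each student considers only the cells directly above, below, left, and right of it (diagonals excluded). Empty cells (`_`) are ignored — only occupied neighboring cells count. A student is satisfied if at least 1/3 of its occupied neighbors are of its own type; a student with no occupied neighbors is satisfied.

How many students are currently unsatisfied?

4

Row 0: (0,2)P 0/1 unhappy · (0,3)Q 1/2 ok
Row 1: (1,1)Q 0/1 unhappy · (1,3)Q 1/2 ok
Row 2: (2,0)Q 0/1 unhappy · (2,1)P 1/4 unhappy · (2,2)Q 1/3 ok · (2,3)P 1/3 ok
Row 3: (3,1)P 1/2 ok · (3,2)Q 1/3 ok · (3,3)P 1/2 ok
Unsatisfied: (0,2), (1,1), (2,0), (2,1) — 4 in total.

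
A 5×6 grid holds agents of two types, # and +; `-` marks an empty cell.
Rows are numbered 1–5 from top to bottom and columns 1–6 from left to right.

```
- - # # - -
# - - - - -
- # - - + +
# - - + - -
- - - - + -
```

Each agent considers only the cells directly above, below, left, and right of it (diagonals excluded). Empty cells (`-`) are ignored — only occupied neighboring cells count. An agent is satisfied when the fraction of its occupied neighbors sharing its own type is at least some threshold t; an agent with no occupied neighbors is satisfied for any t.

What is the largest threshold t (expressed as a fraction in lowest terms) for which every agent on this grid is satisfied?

1/1

Row 1: (1,3)# 1/1 · (1,4)# 1/1
Row 2: (2,1)# — no occupied neighbors
Row 3: (3,2)# — no occupied neighbors · (3,5)+ 1/1 · (3,6)+ 1/1
Row 4: (4,1)# — no occupied neighbors · (4,4)+ — no occupied neighbors
Row 5: (5,5)+ — no occupied neighbors
The smallest same-type fraction is 1/1 at (1,3), which reduces to 1/1. Any threshold above that leaves this agent unsatisfied.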